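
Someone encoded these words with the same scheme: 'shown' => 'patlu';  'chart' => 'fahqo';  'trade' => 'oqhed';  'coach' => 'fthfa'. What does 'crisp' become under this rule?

s(18)→p(15) and h(7)→a(0) fit y≡25x+7 (mod 26); the inverse of 25 mod 26 is 25. Each letter's alphabet position (a=0..z=25) is mapped through 25·x+7 mod 26 — an affine cipher.
On crisp: c(2)→25·2+7≡5=f; r(17)→25·17+7≡16=q; i(8)→25·8+7≡25=z; s(18)→25·18+7≡15=p; p(15)→25·15+7≡18=s (all mod 26).

fqzps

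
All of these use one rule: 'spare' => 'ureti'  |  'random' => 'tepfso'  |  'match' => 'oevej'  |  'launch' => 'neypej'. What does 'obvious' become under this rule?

sdxmsyu

The shift depends on letter class: consonant s→u is +2, but vowel a→e is +4. Vowels shift forward by 4 and consonants shift forward by 2.
For obvious: o(vowel)+4=s, b(cons)+2=d, v(cons)+2=x, i(vowel)+4=m, o(vowel)+4=s, u(vowel)+4=y, s(cons)+2=u.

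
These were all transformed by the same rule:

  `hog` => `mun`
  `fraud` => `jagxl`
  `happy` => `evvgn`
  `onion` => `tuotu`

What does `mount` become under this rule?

ztaus

The output letters match the input read backwards, each shifted +6: hog reversed is goh. Two steps: reverse the string, then apply a Caesar shift of +6.
For mount: reverse → tnuom; then shift: t+6=z, n+6=t, u+6=a, o+6=u, m+6=s.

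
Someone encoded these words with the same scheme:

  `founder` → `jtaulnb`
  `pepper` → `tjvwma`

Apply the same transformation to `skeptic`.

wpkwbrm

In founder: f→j is +4, o→t is +5, u→a is +6, n→u is +7 — the shift increases by 1 each position. Letter i (0-indexed) is shifted by i+4, so successive shifts are 4, 5, 6, ….
For skeptic: s+4=w, k+5=p, e+6=k, p+7=w, t+8=b, i+9=r, c+10=m.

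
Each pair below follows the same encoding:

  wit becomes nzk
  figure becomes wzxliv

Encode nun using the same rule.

Every letter moves 17 places later in the alphabet, wrapping around z→a.
For nun: n+17=e, u+17=l, n+17=e.

ele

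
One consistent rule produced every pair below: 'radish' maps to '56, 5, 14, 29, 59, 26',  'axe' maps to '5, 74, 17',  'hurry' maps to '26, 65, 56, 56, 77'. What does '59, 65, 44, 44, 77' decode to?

sunny

With a=1..z=26, the number is 3·pos + 2.
Decoding 59, 65, 44, 44, 77: 59→(59−2)÷3=19=s, 65→(65−2)÷3=21=u, 44→(44−2)÷3=14=n, 44→(44−2)÷3=14=n, 77→(77−2)÷3=25=y.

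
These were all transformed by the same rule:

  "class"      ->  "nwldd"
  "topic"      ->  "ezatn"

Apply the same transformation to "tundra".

efyocl

Compare letters: c→n is +11, l→w is +11, a→l is +11 — a constant shift. It's a constant shift of +11 (ROT11).
On tundra: t+11=e, u+11=f, n+11=y, d+11=o, r+11=c, a+11=l.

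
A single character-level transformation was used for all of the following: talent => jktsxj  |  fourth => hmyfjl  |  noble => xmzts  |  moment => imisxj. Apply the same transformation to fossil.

hmuuat

t(19)→j(9) and a(0)→k(10) fit y≡15x+10 (mod 26); the inverse of 15 mod 26 is 7. Each letter's alphabet position (a=0..z=25) is mapped through 15·x+10 mod 26 — an affine cipher.
For fossil: f(5)→15·5+10≡7=h; o(14)→15·14+10≡12=m; s(18)→15·18+10≡20=u; s(18)→15·18+10≡20=u; i(8)→15·8+10≡0=a; l(11)→15·11+10≡19=t (all mod 26).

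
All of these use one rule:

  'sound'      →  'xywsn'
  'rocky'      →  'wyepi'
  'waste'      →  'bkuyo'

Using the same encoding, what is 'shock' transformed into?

Shifts by position in sound: pos 0: s→x (+5), pos 1: o→y (+10), pos 2: u→w (+2), pos 3: n→s (+5), pos 4: d→n (+10) — repeating every 3. The shifts repeat in a cycle of length 3: positions 0,1,… shift by +5, +10, +2, then the pattern repeats.
On shock: s+5=x, h+10=r, o+2=q, c+5=h, k+10=u.

xrqhu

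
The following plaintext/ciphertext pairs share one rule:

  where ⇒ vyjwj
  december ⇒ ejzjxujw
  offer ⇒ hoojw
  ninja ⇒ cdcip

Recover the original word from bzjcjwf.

scenery

Treating letters as 0–25, the rule is x ↦ 5x + 15 (mod 26).
Decoding bzjcjwf: b(1)→21·(1−15)≡18=s; z(25)→21·(25−15)≡2=c; j(9)→21·(9−15)≡4=e; c(2)→21·(2−15)≡13=n; j(9)→21·(9−15)≡4=e; w(22)→21·(22−15)≡17=r; f(5)→21·(5−15)≡24=y (all mod 26).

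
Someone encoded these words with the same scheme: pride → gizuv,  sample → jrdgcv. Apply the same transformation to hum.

yld

Compare letters: p→g is +17, r→i is +17, i→z is +17 — a constant shift. It's a constant shift of +17 (ROT17).
For hum: h+17=y, u+17=l, m+17=d.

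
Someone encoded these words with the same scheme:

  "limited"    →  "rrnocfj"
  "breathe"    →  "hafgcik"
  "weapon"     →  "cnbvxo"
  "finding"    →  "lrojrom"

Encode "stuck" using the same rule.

Shifts by position in limited: pos 0: l→r (+6), pos 1: i→r (+9), pos 2: m→n (+1), pos 3: i→o (+6), pos 4: t→c (+9), pos 5: e→f (+1) — repeating every 3. The shifts repeat in a cycle of length 3: positions 0,1,… shift by +6, +9, +1, then the pattern repeats.
Applying it to stuck: s+6=y, t+9=c, u+1=v, c+6=i, k+9=t.

ycvit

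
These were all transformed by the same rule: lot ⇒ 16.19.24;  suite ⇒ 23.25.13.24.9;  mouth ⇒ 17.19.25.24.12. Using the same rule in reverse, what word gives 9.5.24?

eat

The number is (letter's place in the alphabet, a=1) + 4.
Undoing it on 9.5.24: 9→(9−4)÷1=5=e, 5→(5−4)÷1=1=a, 24→(24−4)÷1=20=t.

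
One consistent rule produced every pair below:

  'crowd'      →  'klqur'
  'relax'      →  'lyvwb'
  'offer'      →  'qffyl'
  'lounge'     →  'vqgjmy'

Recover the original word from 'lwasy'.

raise

Each letter's alphabet position (a=0..z=25) is mapped through 7·x+22 mod 26 — an affine cipher.
Undoing it on lwasy: l(11)→15·(11−22)≡17=r; w(22)→15·(22−22)≡0=a; a(0)→15·(0−22)≡8=i; s(18)→15·(18−22)≡18=s; y(24)→15·(24−22)≡4=e (all mod 26).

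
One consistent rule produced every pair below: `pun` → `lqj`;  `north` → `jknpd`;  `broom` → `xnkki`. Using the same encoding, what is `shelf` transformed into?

odahb

Compare letters: p→l is +22, u→q is +22, n→j is +22 — a constant shift. This is a Caesar cipher with shift 22.
For shelf: s+22=o, h+22=d, e+22=a, l+22=h, f+22=b.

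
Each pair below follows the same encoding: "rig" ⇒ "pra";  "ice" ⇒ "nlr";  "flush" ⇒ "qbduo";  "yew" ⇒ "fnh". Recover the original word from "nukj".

able

The word is reversed, then every letter is shifted forward by 9.
Decoding nukj: shift back: n−9=e, u−9=l, k−9=b, j−9=a → elba; then reverse → able.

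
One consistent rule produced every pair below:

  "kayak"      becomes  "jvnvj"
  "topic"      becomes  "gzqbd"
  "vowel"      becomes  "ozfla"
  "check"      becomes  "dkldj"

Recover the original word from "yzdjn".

rocky

This is an affine cipher: with a=0,…,z=25, each position x becomes (17x+21) mod 26.
Decoding yzdjn: y(24)→23·(24−21)≡17=r; z(25)→23·(25−21)≡14=o; d(3)→23·(3−21)≡2=c; j(9)→23·(9−21)≡10=k; n(13)→23·(13−21)≡24=y (all mod 26).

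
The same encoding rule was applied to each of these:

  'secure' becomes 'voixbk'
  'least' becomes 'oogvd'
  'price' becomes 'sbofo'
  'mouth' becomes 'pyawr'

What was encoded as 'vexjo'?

surge

It's a Vigenère-style cipher with numeric key [3,10,6]: position i shifts by key[i mod 3].
Reversing it on vexjo: v−3=s, e−10=u, x−6=r, j−3=g, o−10=e.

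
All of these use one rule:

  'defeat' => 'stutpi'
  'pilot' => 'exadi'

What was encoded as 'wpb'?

Every letter moves 15 places later in the alphabet, wrapping around z→a.
Undoing it on wpb: w−15=h, p−15=a, b−15=m.

ham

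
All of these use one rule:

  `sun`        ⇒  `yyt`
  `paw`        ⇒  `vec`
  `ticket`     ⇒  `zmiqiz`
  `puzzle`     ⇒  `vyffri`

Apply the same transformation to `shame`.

ynesi

The rule splits by letter class: vowels +4, consonants +6.
On shame: s(cons)+6=y, h(cons)+6=n, a(vowel)+4=e, m(cons)+6=s, e(vowel)+4=i.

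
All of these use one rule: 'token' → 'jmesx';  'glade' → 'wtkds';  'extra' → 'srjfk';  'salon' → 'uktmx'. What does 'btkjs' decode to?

Treating letters as 0–25, the rule is x ↦ 15x + 10 (mod 26).
Undoing it on btkjs: b(1)→7·(1−10)≡15=p; t(19)→7·(19−10)≡11=l; k(10)→7·(10−10)≡0=a; j(9)→7·(9−10)≡19=t; s(18)→7·(18−10)≡4=e (all mod 26).

plate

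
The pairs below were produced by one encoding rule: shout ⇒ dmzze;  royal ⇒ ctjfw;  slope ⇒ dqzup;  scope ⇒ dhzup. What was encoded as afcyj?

Shifts by position in shout: pos 0: s→d (+11), pos 1: h→m (+5), pos 2: o→z (+11), pos 3: u→z (+5) — repeating every 2. The shifts repeat in a cycle of length 2: positions 0,1,… shift by +11, +5, then the pattern repeats.
Reversing it on afcyj: a−11=p, f−5=a, c−11=r, y−5=t, j−11=y.

party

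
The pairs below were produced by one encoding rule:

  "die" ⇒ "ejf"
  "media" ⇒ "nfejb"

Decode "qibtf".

Compare letters: d→e is +1, i→j is +1, e→f is +1 — a constant shift. Every letter moves 1 place later in the alphabet, wrapping around z→a.
Reversing it on qibtf: q−1=p, i−1=h, b−1=a, t−1=s, f−1=e.

phase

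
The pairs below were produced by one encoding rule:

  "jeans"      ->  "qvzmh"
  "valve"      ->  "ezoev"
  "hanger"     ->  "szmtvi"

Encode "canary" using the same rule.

Each pair mirrors across the alphabet (j↔q, e↔v, a↔z): positions sum to 25. Letters are reflected about the middle of the alphabet (position → 25−position): Atbash.
On canary: c↔x, a↔z, n↔m, a↔z, r↔i, y↔b.

xzmzib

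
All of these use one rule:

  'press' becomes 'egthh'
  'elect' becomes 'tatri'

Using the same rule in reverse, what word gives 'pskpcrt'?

advance

This is a Caesar cipher with shift 15.
Reversing it on pskpcrt: p−15=a, s−15=d, k−15=v, p−15=a, c−15=n, r−15=c, t−15=e.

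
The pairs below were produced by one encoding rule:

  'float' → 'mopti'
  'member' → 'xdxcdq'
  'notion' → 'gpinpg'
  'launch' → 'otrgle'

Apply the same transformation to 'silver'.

Each letter's alphabet position (a=0..z=25) is mapped through 9·x+19 mod 26 — an affine cipher.
On silver: s(18)→9·18+19≡25=z; i(8)→9·8+19≡13=n; l(11)→9·11+19≡14=o; v(21)→9·21+19≡0=a; e(4)→9·4+19≡3=d; r(17)→9·17+19≡16=q (all mod 26).

znoadq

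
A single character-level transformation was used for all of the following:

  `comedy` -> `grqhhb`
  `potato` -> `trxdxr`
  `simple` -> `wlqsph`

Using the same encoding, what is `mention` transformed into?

qhrwmrr

Shifts by position in comedy: pos 0: c→g (+4), pos 1: o→r (+3), pos 2: m→q (+4), pos 3: e→h (+3) — repeating every 2. It's a Vigenère-style cipher with numeric key [4,3]: position i shifts by key[i mod 2].
Applying it to mention: m+4=q, e+3=h, n+4=r, t+3=w, i+4=m, o+3=r, n+4=r.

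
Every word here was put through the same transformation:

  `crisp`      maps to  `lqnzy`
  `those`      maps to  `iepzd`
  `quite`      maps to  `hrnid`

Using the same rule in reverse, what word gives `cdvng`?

begin

c(2)→l(11) and r(17)→q(16) fit y≡9x+19 (mod 26); the inverse of 9 mod 26 is 3. This is an affine cipher: with a=0,…,z=25, each position x becomes (9x+19) mod 26.
Reversing it on cdvng: c(2)→3·(2−19)≡1=b; d(3)→3·(3−19)≡4=e; v(21)→3·(21−19)≡6=g; n(13)→3·(13−19)≡8=i; g(6)→3·(6−19)≡13=n (all mod 26).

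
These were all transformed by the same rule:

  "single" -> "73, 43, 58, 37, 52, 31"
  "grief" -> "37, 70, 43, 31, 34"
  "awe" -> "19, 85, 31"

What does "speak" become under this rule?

With a=1..z=26, the number is 3·pos + 16.
Applying it to speak: s=19→73, p=16→64, e=5→31, a=1→19, k=11→49.

73, 64, 31, 19, 49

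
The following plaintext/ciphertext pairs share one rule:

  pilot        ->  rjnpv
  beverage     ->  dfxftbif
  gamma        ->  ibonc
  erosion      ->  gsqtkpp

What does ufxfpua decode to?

seventy

A repeating key of period 2 is used — shifts +2, +1 over and over.
Decoding ufxfpua: u−2=s, f−1=e, x−2=v, f−1=e, p−2=n, u−1=t, a−2=y.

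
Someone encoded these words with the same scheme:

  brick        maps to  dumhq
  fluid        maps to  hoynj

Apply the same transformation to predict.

ruiiojb

The shift increases by 1 at each position, starting from +2: 2, 3, 4, ….
For predict: p+2=r, r+3=u, e+4=i, d+5=i, i+6=o, c+7=j, t+8=b.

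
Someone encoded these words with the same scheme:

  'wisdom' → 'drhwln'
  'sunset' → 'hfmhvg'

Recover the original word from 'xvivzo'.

Each pair mirrors across the alphabet (w↔d, i↔r, s↔h): positions sum to 25. Letters are reflected about the middle of the alphabet (position → 25−position): Atbash.
Reversing it on xvivzo: x↔c, v↔e, i↔r, v↔e, z↔a, o↔l.

cereal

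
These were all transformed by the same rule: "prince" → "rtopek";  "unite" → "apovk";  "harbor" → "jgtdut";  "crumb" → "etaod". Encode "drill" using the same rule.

ftonn

The shift depends on letter class: consonant p→r is +2, but vowel i→o is +6. Two shifts are in play — +6 for a/e/i/o/u, +2 for every other letter.
On drill: d(cons)+2=f, r(cons)+2=t, i(vowel)+6=o, l(cons)+2=n, l(cons)+2=n.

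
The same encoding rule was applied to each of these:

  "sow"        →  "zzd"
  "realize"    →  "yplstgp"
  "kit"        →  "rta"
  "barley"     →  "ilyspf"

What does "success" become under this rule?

zfjjpzz

The shift depends on letter class: consonant s→z is +7, but vowel o→z is +11. Vowels shift forward by 11 and consonants shift forward by 7.
Applying it to success: s(cons)+7=z, u(vowel)+11=f, c(cons)+7=j, c(cons)+7=j, e(vowel)+11=p, s(cons)+7=z, s(cons)+7=z.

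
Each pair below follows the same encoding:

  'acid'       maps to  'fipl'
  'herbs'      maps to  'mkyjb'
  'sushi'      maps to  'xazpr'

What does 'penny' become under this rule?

In acid: a→f is +5, c→i is +6, i→p is +7, d→l is +8 — the shift increases by 1 each position. The shift increases by 1 at each position, starting from +5: 5, 6, 7, ….
Applying it to penny: p+5=u, e+6=k, n+7=u, n+8=v, y+9=h.

ukuvh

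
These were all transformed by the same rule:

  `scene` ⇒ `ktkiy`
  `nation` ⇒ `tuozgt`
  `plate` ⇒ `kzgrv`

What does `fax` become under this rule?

dgl

Two steps: reverse the string, then apply a Caesar shift of +6.
For fax: reverse → xaf; then shift: x+6=d, a+6=g, f+6=l.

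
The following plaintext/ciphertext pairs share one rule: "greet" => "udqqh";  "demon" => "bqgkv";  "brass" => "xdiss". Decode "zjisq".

g(6)→u(20) and r(17)→d(3) fit y≡15x+8 (mod 26); the inverse of 15 mod 26 is 7. Each letter's alphabet position (a=0..z=25) is mapped through 15·x+8 mod 26 — an affine cipher.
Reversing it on zjisq: z(25)→7·(25−8)≡15=p; j(9)→7·(9−8)≡7=h; i(8)→7·(8−8)≡0=a; s(18)→7·(18−8)≡18=s; q(16)→7·(16−8)≡4=e (all mod 26).

phase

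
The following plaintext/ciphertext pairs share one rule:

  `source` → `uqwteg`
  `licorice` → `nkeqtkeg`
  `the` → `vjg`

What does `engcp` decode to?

Every letter moves 2 places later in the alphabet, wrapping around z→a.
Reversing it on engcp: e−2=c, n−2=l, g−2=e, c−2=a, p−2=n.

clean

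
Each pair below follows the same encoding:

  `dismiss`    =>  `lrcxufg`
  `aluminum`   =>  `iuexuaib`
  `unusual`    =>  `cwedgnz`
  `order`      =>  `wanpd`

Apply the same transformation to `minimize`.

urxtyvnt

In dismiss: d→l is +8, i→r is +9, s→c is +10, m→x is +11 — the shift increases by 1 each position. Each letter shifts forward by (position + 8), i.e. 8, 9, 10, … — the shift grows by one for each successive letter.
Applying it to minimize: m+8=u, i+9=r, n+10=x, i+11=t, m+12=y, i+13=v, z+14=n, e+15=t.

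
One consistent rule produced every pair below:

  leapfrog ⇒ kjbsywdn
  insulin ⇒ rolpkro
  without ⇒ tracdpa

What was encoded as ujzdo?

demon

l(11)→k(10) and e(4)→j(9) fit y≡15x+1 (mod 26); the inverse of 15 mod 26 is 7. Each letter's alphabet position (a=0..z=25) is mapped through 15·x+1 mod 26 — an affine cipher.
Decoding ujzdo: u(20)→7·(20−1)≡3=d; j(9)→7·(9−1)≡4=e; z(25)→7·(25−1)≡12=m; d(3)→7·(3−1)≡14=o; o(14)→7·(14−1)≡13=n (all mod 26).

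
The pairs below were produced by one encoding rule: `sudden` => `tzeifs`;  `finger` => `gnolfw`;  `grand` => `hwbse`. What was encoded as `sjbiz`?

ready

A repeating key of period 2 is used — shifts +1, +5 over and over.
Undoing it on sjbiz: s−1=r, j−5=e, b−1=a, i−5=d, z−1=y.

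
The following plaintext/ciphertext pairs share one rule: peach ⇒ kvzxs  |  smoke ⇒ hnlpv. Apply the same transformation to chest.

Each letter is replaced by its mirror in the alphabet: a↔z, b↔y, c↔x, and so on (the Atbash cipher).
For chest: c↔x, h↔s, e↔v, s↔h, t↔g.

xsvhg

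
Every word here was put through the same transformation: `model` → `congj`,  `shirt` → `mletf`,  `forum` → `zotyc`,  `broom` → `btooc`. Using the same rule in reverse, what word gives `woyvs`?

young

This is an affine cipher: with a=0,…,z=25, each position x becomes (19x+8) mod 26.
Decoding woyvs: w(22)→11·(22−8)≡24=y; o(14)→11·(14−8)≡14=o; y(24)→11·(24−8)≡20=u; v(21)→11·(21−8)≡13=n; s(18)→11·(18−8)≡6=g (all mod 26).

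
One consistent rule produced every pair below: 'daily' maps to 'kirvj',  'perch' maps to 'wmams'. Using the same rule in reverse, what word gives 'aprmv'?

In daily: d→k is +7, a→i is +8, i→r is +9, l→v is +10 — the shift increases by 1 each position. The shift increases by 1 at each position, starting from +7: 7, 8, 9, ….
Decoding aprmv: a−7=t, p−8=h, r−9=i, m−10=c, v−11=k.

thick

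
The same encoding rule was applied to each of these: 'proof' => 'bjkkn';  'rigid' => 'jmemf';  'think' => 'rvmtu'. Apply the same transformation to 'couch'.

p(15)→b(1) and r(17)→j(9) fit y≡17x+6 (mod 26); the inverse of 17 mod 26 is 23. This is an affine cipher: with a=0,…,z=25, each position x becomes (17x+6) mod 26.
On couch: c(2)→17·2+6≡14=o; o(14)→17·14+6≡10=k; u(20)→17·20+6≡8=i; c(2)→17·2+6≡14=o; h(7)→17·7+6≡21=v (all mod 26).

okiov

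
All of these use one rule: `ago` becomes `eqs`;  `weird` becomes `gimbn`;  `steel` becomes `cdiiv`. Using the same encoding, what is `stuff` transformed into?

The shift depends on letter class: consonant g→q is +10, but vowel a→e is +4. The rule splits by letter class: vowels +4, consonants +10.
On stuff: s(cons)+10=c, t(cons)+10=d, u(vowel)+4=y, f(cons)+10=p, f(cons)+10=p.

cdypp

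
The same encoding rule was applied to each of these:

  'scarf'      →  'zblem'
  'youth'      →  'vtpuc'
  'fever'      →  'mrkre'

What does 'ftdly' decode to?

woman

This is an affine cipher: with a=0,…,z=25, each position x becomes (21x+11) mod 26.
Undoing it on ftdly: f(5)→5·(5−11)≡22=w; t(19)→5·(19−11)≡14=o; d(3)→5·(3−11)≡12=m; l(11)→5·(11−11)≡0=a; y(24)→5·(24−11)≡13=n (all mod 26).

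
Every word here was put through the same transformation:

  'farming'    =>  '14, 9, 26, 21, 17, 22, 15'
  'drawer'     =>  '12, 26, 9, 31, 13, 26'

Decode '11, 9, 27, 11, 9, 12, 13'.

cascade

f is letter #6 and maps to 14: an offset of 8. Each letter is replaced by its alphabet position (a=1..z=26) + 8.
Reversing it on 11, 9, 27, 11, 9, 12, 13: 11→(11−8)÷1=3=c, 9→(9−8)÷1=1=a, 27→(27−8)÷1=19=s, 11→(11−8)÷1=3=c, 9→(9−8)÷1=1=a, 12→(12−8)÷1=4=d, 13→(13−8)÷1=5=e.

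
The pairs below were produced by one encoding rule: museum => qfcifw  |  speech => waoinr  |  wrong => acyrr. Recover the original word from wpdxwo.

Shifts by position in museum: pos 0: m→q (+4), pos 1: u→f (+11), pos 2: s→c (+10), pos 3: e→i (+4), pos 4: u→f (+11), pos 5: m→w (+10) — repeating every 3. The shifts repeat in a cycle of length 3: positions 0,1,… shift by +4, +11, +10, then the pattern repeats.
Undoing it on wpdxwo: w−4=s, p−11=e, d−10=t, x−4=t, w−11=l, o−10=e.

settle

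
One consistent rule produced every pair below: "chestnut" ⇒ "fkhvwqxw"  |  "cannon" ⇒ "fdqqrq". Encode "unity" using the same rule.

Compare letters: c→f is +3, h→k is +3, e→h is +3 — a constant shift. Every letter moves 3 places later in the alphabet, wrapping around z→a.
For unity: u+3=x, n+3=q, i+3=l, t+3=w, y+3=b.

xqlwb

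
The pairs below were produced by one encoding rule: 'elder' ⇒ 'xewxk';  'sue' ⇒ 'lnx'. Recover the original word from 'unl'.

Compare letters: e→x is +19, l→e is +19, d→w is +19 — a constant shift. Every letter moves 19 places later in the alphabet, wrapping around z→a.
Reversing it on unl: u−19=b, n−19=u, l−19=s.

bus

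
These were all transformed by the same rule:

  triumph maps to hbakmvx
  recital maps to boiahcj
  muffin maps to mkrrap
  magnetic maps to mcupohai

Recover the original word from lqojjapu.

dwelling

Treating letters as 0–25, the rule is x ↦ 3x + 2 (mod 26).
Reversing it on lqojjapu: l(11)→9·(11−2)≡3=d; q(16)→9·(16−2)≡22=w; o(14)→9·(14−2)≡4=e; j(9)→9·(9−2)≡11=l; j(9)→9·(9−2)≡11=l; a(0)→9·(0−2)≡8=i; p(15)→9·(15−2)≡13=n; u(20)→9·(20−2)≡6=g (all mod 26).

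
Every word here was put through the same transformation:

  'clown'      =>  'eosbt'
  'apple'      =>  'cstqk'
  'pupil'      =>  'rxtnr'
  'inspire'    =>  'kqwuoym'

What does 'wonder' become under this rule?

The shift increases by 1 at each position, starting from +2: 2, 3, 4, ….
Applying it to wonder: w+2=y, o+3=r, n+4=r, d+5=i, e+6=k, r+7=y.

yrriky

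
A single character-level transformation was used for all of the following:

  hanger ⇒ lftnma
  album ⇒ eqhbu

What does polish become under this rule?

Each letter shifts forward by (position + 4), i.e. 4, 5, 6, … — the shift grows by one for each successive letter.
For polish: p+4=t, o+5=t, l+6=r, i+7=p, s+8=a, h+9=q.

ttrpaq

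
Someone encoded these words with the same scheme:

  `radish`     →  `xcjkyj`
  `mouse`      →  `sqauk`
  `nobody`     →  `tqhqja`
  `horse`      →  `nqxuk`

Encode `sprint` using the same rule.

Shifts by position in radish: pos 0: r→x (+6), pos 1: a→c (+2), pos 2: d→j (+6), pos 3: i→k (+2) — repeating every 2. The shifts repeat in a cycle of length 2: positions 0,1,… shift by +6, +2, then the pattern repeats.
Applying it to sprint: s+6=y, p+2=r, r+6=x, i+2=k, n+6=t, t+2=v.

yrxktv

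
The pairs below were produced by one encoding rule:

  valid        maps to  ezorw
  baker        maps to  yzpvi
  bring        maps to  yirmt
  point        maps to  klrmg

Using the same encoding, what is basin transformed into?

yzhrm

v(21)→e(4) and a(0)→z(25) fit y≡25x+25 (mod 26); the inverse of 25 mod 26 is 25. This is an affine cipher: with a=0,…,z=25, each position x becomes (25x+25) mod 26.
On basin: b(1)→25·1+25≡24=y; a(0)→25·0+25≡25=z; s(18)→25·18+25≡7=h; i(8)→25·8+25≡17=r; n(13)→25·13+25≡12=m (all mod 26).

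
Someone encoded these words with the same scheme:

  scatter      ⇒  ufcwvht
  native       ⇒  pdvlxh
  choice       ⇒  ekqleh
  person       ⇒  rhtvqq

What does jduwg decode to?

haste

A repeating key of period 2 is used — shifts +2, +3 over and over.
Undoing it on jduwg: j−2=h, d−3=a, u−2=s, w−3=t, g−2=e.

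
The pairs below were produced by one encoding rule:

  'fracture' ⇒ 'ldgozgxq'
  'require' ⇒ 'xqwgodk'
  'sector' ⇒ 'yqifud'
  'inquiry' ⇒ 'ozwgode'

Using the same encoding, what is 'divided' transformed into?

The shifts repeat in a cycle of length 2: positions 0,1,… shift by +6, +12, then the pattern repeats.
On divided: d+6=j, i+12=u, v+6=b, i+12=u, d+6=j, e+12=q, d+6=j.

jubujqj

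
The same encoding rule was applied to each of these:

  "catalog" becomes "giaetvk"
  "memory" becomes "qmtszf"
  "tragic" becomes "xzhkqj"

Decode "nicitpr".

javelin

A repeating key of period 3 is used — shifts +4, +8, +7 over and over.
Decoding nicitpr: n−4=j, i−8=a, c−7=v, i−4=e, t−8=l, p−7=i, r−4=n.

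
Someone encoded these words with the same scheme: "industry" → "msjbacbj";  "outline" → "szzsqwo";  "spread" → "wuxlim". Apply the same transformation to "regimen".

In industry: i→m is +4, n→s is +5, d→j is +6, u→b is +7 — the shift increases by 1 each position. Letter i (0-indexed) is shifted by i+4, so successive shifts are 4, 5, 6, ….
On regimen: r+4=v, e+5=j, g+6=m, i+7=p, m+8=u, e+9=n, n+10=x.

vjmpunx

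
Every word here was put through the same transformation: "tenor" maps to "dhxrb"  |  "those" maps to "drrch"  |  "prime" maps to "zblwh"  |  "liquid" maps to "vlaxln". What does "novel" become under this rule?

xrfhv

The rule splits by letter class: vowels +3, consonants +10.
Applying it to novel: n(cons)+10=x, o(vowel)+3=r, v(cons)+10=f, e(vowel)+3=h, l(cons)+10=v.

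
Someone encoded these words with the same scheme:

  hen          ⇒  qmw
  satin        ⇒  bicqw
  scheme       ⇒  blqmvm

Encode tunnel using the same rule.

The shift depends on letter class: consonant h→q is +9, but vowel e→m is +8. The rule splits by letter class: vowels +8, consonants +9.
For tunnel: t(cons)+9=c, u(vowel)+8=c, n(cons)+9=w, n(cons)+9=w, e(vowel)+8=m, l(cons)+9=u.

ccwwmu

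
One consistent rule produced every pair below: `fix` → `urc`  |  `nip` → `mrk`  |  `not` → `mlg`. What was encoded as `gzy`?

tab

Letters are reflected about the middle of the alphabet (position → 25−position): Atbash.
Reversing it on gzy: g↔t, z↔a, y↔b.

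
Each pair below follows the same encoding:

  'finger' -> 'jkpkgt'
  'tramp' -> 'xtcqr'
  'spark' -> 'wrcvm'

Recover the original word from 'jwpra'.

Shifts by position in finger: pos 0: f→j (+4), pos 1: i→k (+2), pos 2: n→p (+2), pos 3: g→k (+4), pos 4: e→g (+2), pos 5: r→t (+2) — repeating every 3. It's a Vigenère-style cipher with numeric key [4,2,2]: position i shifts by key[i mod 3].
Reversing it on jwpra: j−4=f, w−2=u, p−2=n, r−4=n, a−2=y.

funny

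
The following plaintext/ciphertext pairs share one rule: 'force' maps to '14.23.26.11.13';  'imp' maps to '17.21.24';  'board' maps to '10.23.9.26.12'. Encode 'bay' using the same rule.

f is letter #6 and maps to 14: an offset of 8. The number is (letter's place in the alphabet, a=1) + 8.
For bay: b=2→10, a=1→9, y=25→33.

10.9.33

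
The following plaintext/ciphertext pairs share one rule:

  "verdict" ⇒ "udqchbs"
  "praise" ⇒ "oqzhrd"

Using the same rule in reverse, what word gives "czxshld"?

Compare letters: v→u is +25, e→d is +25, r→q is +25 — a constant shift. This is a Caesar cipher with shift 25.
Decoding czxshld: c−25=d, z−25=a, x−25=y, s−25=t, h−25=i, l−25=m, d−25=e.

daytime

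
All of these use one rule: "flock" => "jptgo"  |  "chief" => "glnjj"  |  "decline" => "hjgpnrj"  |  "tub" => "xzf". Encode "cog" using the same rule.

The shift depends on letter class: consonant f→j is +4, but vowel o→t is +5. Two shifts are in play — +5 for a/e/i/o/u, +4 for every other letter.
On cog: c(cons)+4=g, o(vowel)+5=t, g(cons)+4=k.

gtk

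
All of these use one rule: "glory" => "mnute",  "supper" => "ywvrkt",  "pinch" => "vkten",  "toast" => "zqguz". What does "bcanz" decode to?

vault

Shifts by position in glory: pos 0: g→m (+6), pos 1: l→n (+2), pos 2: o→u (+6), pos 3: r→t (+2) — repeating every 2. The shifts repeat in a cycle of length 2: positions 0,1,… shift by +6, +2, then the pattern repeats.
Undoing it on bcanz: b−6=v, c−2=a, a−6=u, n−2=l, z−6=t.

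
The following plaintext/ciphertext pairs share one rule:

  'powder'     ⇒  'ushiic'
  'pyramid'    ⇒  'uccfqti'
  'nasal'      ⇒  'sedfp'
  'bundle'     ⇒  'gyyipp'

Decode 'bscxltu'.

worship

Shifts by position in powder: pos 0: p→u (+5), pos 1: o→s (+4), pos 2: w→h (+11), pos 3: d→i (+5), pos 4: e→i (+4), pos 5: r→c (+11) — repeating every 3. A repeating key of period 3 is used — shifts +5, +4, +11 over and over.
Undoing it on bscxltu: b−5=w, s−4=o, c−11=r, x−5=s, l−4=h, t−11=i, u−5=p.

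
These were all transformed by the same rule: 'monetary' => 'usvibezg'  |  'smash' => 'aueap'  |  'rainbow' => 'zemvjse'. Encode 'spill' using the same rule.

axmtt

Vowels shift forward by 4 and consonants shift forward by 8.
For spill: s(cons)+8=a, p(cons)+8=x, i(vowel)+4=m, l(cons)+8=t, l(cons)+8=t.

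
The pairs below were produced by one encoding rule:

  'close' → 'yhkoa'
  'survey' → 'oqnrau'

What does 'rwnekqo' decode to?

various

This is a Caesar cipher with shift 22.
Decoding rwnekqo: r−22=v, w−22=a, n−22=r, e−22=i, k−22=o, q−22=u, o−22=s.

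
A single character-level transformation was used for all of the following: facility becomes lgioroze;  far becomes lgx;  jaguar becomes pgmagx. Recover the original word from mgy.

gas

Compare letters: f→l is +6, a→g is +6, c→i is +6 — a constant shift. Each letter is shifted forward by 6 in the alphabet (a Caesar shift of +6).
Decoding mgy: m−6=g, g−6=a, y−6=s.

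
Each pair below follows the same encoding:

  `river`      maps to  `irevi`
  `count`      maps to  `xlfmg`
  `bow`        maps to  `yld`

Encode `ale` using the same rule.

Letters are reflected about the middle of the alphabet (position → 25−position): Atbash.
On ale: a↔z, l↔o, e↔v.

zov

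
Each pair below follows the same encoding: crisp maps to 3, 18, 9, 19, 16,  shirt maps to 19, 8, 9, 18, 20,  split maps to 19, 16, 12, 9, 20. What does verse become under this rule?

c is letter #3 and maps to 3: an offset of 0. Each letter is replaced by its alphabet position (a=1, b=2, …, z=26).
For verse: v=22→22, e=5→5, r=18→18, s=19→19, e=5→5.

22, 5, 18, 19, 5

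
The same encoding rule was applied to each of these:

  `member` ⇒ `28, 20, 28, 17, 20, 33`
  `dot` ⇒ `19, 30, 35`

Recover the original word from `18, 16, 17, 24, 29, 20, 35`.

cabinet

m is letter #13 and maps to 28: an offset of 15. The number is (letter's place in the alphabet, a=1) + 15.
Reversing it on 18, 16, 17, 24, 29, 20, 35: 18→(18−15)÷1=3=c, 16→(16−15)÷1=1=a, 17→(17−15)÷1=2=b, 24→(24−15)÷1=9=i, 29→(29−15)÷1=14=n, 20→(20−15)÷1=5=e, 35→(35−15)÷1=20=t.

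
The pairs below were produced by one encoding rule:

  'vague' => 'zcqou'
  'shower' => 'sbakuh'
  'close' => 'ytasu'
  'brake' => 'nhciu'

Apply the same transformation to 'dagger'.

jcqquh

v(21)→z(25) and a(0)→c(2) fit y≡11x+2 (mod 26); the inverse of 11 mod 26 is 19. This is an affine cipher: with a=0,…,z=25, each position x becomes (11x+2) mod 26.
Applying it to dagger: d(3)→11·3+2≡9=j; a(0)→11·0+2≡2=c; g(6)→11·6+2≡16=q; g(6)→11·6+2≡16=q; e(4)→11·4+2≡20=u; r(17)→11·17+2≡7=h (all mod 26).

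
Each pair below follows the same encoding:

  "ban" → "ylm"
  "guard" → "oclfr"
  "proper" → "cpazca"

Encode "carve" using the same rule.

pgcln

The output letters match the input read backwards, each shifted +11: ban reversed is nab. Read the word backwards and shift each letter +11.
For carve: reverse → evrac; then shift: e+11=p, v+11=g, r+11=c, a+11=l, c+11=n.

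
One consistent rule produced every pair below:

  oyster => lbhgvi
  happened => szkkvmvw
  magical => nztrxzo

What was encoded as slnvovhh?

homeless

Each pair mirrors across the alphabet (o↔l, y↔b, s↔h): positions sum to 25. This is the alphabet-reversal cipher (Atbash): a becomes z, b becomes y, etc.
Undoing it on slnvovhh: s↔h, l↔o, n↔m, v↔e, o↔l, v↔e, h↔s, h↔s.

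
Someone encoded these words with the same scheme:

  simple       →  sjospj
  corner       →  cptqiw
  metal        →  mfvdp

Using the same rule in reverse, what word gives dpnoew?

In simple: s→s is +0, i→j is +1, m→o is +2, p→s is +3 — the shift increases by 1 each position. Each letter shifts forward by its position index (0, 1, 2, …) — the shift grows by one for each successive letter.
Decoding dpnoew: d−0=d, p−1=o, n−2=l, o−3=l, e−4=a, w−5=r.

dollar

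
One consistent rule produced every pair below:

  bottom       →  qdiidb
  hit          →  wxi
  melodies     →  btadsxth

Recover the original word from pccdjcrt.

announce

Every letter moves 15 places later in the alphabet, wrapping around z→a.
Decoding pccdjcrt: p−15=a, c−15=n, c−15=n, d−15=o, j−15=u, c−15=n, r−15=c, t−15=e.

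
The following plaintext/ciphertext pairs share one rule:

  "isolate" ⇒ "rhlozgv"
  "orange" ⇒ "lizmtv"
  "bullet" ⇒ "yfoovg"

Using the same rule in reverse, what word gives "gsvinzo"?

thermal

Each pair mirrors across the alphabet (i↔r, s↔h, o↔l): positions sum to 25. Letters are reflected about the middle of the alphabet (position → 25−position): Atbash.
Decoding gsvinzo: g↔t, s↔h, v↔e, i↔r, n↔m, z↔a, o↔l.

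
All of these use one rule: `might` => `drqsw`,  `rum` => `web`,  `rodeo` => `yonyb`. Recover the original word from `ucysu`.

Read the word backwards and shift each letter +10.
Decoding ucysu: shift back: u−10=k, c−10=s, y−10=o, s−10=i, u−10=k → ksoik; then reverse → kiosk.

kiosk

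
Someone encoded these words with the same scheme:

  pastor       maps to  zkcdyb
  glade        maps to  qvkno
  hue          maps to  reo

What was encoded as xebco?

Compare letters: p→z is +10, a→k is +10, s→c is +10 — a constant shift. Each letter is shifted forward by 10 in the alphabet (a Caesar shift of +10).
Undoing it on xebco: x−10=n, e−10=u, b−10=r, c−10=s, o−10=e.

nurse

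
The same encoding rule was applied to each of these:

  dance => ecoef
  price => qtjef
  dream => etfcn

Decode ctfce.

Shifts by position in dance: pos 0: d→e (+1), pos 1: a→c (+2), pos 2: n→o (+1), pos 3: c→e (+2) — repeating every 2. A repeating key of period 2 is used — shifts +1, +2 over and over.
Decoding ctfce: c−1=b, t−2=r, f−1=e, c−2=a, e−1=d.

bread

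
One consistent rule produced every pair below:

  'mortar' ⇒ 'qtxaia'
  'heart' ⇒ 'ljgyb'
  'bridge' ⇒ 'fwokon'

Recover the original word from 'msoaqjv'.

initial

Letter i (0-indexed) is shifted by i+4, so successive shifts are 4, 5, 6, ….
Undoing it on msoaqjv: m−4=i, s−5=n, o−6=i, a−7=t, q−8=i, j−9=a, v−10=l.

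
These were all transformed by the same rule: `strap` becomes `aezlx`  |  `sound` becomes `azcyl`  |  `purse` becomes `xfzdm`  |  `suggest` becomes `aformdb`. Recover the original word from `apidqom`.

seaside

It's a Vigenère-style cipher with numeric key [8,11]: position i shifts by key[i mod 2].
Reversing it on apidqom: a−8=s, p−11=e, i−8=a, d−11=s, q−8=i, o−11=d, m−8=e.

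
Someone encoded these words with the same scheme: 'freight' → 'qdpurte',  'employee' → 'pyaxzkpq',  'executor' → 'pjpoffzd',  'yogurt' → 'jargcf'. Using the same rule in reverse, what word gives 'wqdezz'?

Shifts by position in freight: pos 0: f→q (+11), pos 1: r→d (+12), pos 2: e→p (+11), pos 3: i→u (+12) — repeating every 2. A repeating key of period 2 is used — shifts +11, +12 over and over.
Undoing it on wqdezz: w−11=l, q−12=e, d−11=s, e−12=s, z−11=o, z−12=n.

lesson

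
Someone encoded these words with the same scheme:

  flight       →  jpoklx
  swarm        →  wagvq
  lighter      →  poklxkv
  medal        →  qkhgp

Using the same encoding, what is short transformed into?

The shift depends on letter class: consonant f→j is +4, but vowel i→o is +6. Vowels shift forward by 6 and consonants shift forward by 4.
On short: s(cons)+4=w, h(cons)+4=l, o(vowel)+6=u, r(cons)+4=v, t(cons)+4=x.

wluvx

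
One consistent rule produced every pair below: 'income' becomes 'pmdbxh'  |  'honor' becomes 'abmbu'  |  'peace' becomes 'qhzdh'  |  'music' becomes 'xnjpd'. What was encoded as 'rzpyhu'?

waiter

i(8)→p(15) and n(13)→m(12) fit y≡15x+25 (mod 26); the inverse of 15 mod 26 is 7. Each letter's alphabet position (a=0..z=25) is mapped through 15·x+25 mod 26 — an affine cipher.
Reversing it on rzpyhu: r(17)→7·(17−25)≡22=w; z(25)→7·(25−25)≡0=a; p(15)→7·(15−25)≡8=i; y(24)→7·(24−25)≡19=t; h(7)→7·(7−25)≡4=e; u(20)→7·(20−25)≡17=r (all mod 26).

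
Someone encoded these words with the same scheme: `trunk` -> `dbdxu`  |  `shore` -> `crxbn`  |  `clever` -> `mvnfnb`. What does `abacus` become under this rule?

jljmdc

The rule splits by letter class: vowels +9, consonants +10.
Applying it to abacus: a(vowel)+9=j, b(cons)+10=l, a(vowel)+9=j, c(cons)+10=m, u(vowel)+9=d, s(cons)+10=c.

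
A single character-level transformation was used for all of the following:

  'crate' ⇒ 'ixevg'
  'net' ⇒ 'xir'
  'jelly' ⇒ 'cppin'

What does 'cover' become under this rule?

The word is reversed, then every letter is shifted forward by 4.
On cover: reverse → revoc; then shift: r+4=v, e+4=i, v+4=z, o+4=s, c+4=g.

vizsg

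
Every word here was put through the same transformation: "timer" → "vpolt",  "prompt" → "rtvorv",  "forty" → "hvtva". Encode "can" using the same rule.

ehp

Vowels shift forward by 7 and consonants shift forward by 2.
On can: c(cons)+2=e, a(vowel)+7=h, n(cons)+2=p.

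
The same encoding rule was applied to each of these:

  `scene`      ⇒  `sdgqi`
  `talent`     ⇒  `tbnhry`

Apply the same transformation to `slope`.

In scene: s→s is +0, c→d is +1, e→g is +2, n→q is +3 — the shift increases by 1 each position. Each letter shifts forward by its position index (0, 1, 2, …) — the shift grows by one for each successive letter.
Applying it to slope: s+0=s, l+1=m, o+2=q, p+3=s, e+4=i.

smqsi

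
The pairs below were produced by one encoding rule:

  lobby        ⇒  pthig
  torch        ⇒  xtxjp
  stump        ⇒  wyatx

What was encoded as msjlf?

index

In lobby: l→p is +4, o→t is +5, b→h is +6, b→i is +7 — the shift increases by 1 each position. The shift increases by 1 at each position, starting from +4: 4, 5, 6, ….
Decoding msjlf: m−4=i, s−5=n, j−6=d, l−7=e, f−8=x.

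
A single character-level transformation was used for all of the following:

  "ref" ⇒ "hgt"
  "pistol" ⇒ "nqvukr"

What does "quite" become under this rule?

The output letters match the input read backwards, each shifted +2: ref reversed is fer. Two steps: reverse the string, then apply a Caesar shift of +2.
For quite: reverse → etiuq; then shift: e+2=g, t+2=v, i+2=k, u+2=w, q+2=s.

gvkws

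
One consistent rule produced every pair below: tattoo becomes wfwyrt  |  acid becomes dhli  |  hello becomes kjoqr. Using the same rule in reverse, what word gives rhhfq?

ocean

Shifts by position in tattoo: pos 0: t→w (+3), pos 1: a→f (+5), pos 2: t→w (+3), pos 3: t→y (+5) — repeating every 2. The shifts repeat in a cycle of length 2: positions 0,1,… shift by +3, +5, then the pattern repeats.
Undoing it on rhhfq: r−3=o, h−5=c, h−3=e, f−5=a, q−3=n.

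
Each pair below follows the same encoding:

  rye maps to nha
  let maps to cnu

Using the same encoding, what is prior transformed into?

axray

The word is reversed, then every letter is shifted forward by 9.
For prior: reverse → roirp; then shift: r+9=a, o+9=x, i+9=r, r+9=a, p+9=y.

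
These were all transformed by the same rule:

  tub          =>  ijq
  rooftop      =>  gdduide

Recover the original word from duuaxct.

Every letter moves 15 places later in the alphabet, wrapping around z→a.
Reversing it on duuaxct: d−15=o, u−15=f, u−15=f, a−15=l, x−15=i, c−15=n, t−15=e.

offline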